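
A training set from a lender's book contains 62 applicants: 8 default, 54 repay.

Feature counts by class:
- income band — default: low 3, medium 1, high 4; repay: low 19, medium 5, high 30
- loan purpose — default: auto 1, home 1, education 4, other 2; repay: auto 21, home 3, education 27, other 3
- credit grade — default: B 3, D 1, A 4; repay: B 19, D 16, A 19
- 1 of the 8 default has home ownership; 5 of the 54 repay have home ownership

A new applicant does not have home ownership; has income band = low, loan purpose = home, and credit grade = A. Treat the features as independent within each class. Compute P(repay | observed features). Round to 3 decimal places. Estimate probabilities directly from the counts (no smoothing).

0.673

default: (8/62) × (3/8) × (1/8) × (4/8) × (7/8) ≈ 0.00264617
repay: (54/62) × (19/54) × (3/54) × (19/54) × (49/54) ≈ 0.00543565
P(repay | x) = 0.00543565 / 0.00808182 ≈ 0.673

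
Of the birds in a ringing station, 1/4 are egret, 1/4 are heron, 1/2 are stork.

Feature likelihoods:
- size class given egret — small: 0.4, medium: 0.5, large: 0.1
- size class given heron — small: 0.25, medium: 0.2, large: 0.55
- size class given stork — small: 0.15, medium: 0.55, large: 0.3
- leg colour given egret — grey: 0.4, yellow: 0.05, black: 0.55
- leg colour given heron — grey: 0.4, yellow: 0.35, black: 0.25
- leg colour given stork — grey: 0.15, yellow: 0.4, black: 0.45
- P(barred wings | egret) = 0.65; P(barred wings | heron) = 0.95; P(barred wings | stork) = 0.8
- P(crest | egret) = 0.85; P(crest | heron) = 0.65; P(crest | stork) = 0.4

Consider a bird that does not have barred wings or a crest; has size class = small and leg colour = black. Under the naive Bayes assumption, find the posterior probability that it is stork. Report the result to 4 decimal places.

0.5616

egret: 0.25 × 0.4 × 0.55 × (1−0.65) × (1−0.85) = 0.0028875
heron: 0.25 × 0.25 × 0.25 × (1−0.95) × (1−0.65) = 0.0002734375
stork: 0.5 × 0.15 × 0.45 × (1−0.8) × (1−0.4) = 0.00405
P(stork | x) = 0.00405 / 0.0072109375 ≈ 0.5616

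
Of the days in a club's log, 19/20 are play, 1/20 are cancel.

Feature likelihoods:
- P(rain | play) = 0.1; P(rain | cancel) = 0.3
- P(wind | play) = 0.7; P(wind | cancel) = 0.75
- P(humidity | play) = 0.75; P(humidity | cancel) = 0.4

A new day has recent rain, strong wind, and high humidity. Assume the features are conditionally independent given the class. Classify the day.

play: 0.95 × 0.1 × 0.7 × 0.75 = 0.049875
cancel: 0.05 × 0.3 × 0.75 × 0.4 = 0.0045
Highest score → play.

play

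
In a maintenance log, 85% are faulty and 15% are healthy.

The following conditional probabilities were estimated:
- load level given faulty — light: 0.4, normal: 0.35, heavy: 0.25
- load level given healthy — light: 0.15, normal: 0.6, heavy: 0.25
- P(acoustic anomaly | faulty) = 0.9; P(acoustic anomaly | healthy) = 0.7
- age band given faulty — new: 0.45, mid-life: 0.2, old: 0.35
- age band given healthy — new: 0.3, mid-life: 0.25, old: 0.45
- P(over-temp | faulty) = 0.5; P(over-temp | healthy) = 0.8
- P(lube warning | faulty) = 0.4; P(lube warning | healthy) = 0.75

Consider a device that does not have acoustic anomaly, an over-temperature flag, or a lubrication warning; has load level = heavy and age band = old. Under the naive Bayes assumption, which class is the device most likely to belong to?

faulty

faulty: 0.85 × 0.25 × (1−0.9) × 0.35 × (1−0.5) × (1−0.4) = 0.00223125
healthy: 0.15 × 0.25 × (1−0.7) × 0.45 × (1−0.8) × (1−0.75) = 0.000253125
Highest score → faulty.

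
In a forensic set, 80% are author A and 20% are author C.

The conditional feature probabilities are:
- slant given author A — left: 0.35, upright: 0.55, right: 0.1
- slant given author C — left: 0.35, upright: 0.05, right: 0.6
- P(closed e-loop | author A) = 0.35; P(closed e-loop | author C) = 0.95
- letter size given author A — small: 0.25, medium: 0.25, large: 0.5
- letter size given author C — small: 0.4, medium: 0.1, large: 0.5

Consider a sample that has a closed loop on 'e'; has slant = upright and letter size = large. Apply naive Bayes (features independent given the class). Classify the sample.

author A

author A: 0.8 × 0.55 × 0.35 × 0.5 = 0.077
author C: 0.2 × 0.05 × 0.95 × 0.5 = 0.00475
Highest score → author A.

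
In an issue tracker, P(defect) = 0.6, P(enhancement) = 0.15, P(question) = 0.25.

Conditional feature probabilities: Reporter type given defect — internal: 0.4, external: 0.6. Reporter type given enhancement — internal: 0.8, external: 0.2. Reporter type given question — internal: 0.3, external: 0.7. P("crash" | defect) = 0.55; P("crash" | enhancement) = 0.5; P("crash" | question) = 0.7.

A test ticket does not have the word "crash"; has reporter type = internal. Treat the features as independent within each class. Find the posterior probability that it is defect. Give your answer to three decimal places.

0.567

defect: 0.6 × 0.4 × (1−0.55) = 0.108
enhancement: 0.15 × 0.8 × (1−0.5) = 0.06
question: 0.25 × 0.3 × (1−0.7) = 0.0225
P(defect | x) = 0.108 / 0.1905 ≈ 0.567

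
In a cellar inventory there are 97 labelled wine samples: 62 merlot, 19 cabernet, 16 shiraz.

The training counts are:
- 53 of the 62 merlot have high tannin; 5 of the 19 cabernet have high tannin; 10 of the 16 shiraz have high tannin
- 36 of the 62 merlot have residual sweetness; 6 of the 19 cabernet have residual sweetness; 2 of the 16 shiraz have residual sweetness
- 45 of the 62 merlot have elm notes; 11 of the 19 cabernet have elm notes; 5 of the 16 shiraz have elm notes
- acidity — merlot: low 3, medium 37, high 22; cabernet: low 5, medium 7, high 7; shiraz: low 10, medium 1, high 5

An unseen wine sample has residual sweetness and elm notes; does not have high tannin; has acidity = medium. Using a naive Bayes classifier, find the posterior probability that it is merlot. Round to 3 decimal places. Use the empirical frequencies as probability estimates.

0.703

merlot: (62/97) × (9/62) × (36/62) × (45/62) × (37/62) ≈ 0.0233352
cabernet: (19/97) × (14/19) × (6/19) × (11/19) × (7/19) ≈ 0.00972159
shiraz: (16/97) × (6/16) × (2/16) × (5/16) × (1/16) ≈ 0.000151015
P(merlot | x) = 0.0233352 / 0.033207805 ≈ 0.703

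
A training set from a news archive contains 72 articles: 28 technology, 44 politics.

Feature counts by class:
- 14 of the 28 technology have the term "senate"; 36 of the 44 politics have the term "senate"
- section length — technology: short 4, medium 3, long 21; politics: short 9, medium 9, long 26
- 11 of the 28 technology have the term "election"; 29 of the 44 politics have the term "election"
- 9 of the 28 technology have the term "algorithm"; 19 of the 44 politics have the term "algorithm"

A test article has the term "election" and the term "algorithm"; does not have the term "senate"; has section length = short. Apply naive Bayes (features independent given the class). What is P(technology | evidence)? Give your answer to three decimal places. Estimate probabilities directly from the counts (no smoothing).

technology: (28/72) × (14/28) × (4/28) × (11/28) × (9/28) ≈ 0.00350765
politics: (44/72) × (8/44) × (9/44) × (29/44) × (19/44) ≈ 0.00646835
P(technology | x) = 0.00350765 / 0.009976 ≈ 0.352

0.352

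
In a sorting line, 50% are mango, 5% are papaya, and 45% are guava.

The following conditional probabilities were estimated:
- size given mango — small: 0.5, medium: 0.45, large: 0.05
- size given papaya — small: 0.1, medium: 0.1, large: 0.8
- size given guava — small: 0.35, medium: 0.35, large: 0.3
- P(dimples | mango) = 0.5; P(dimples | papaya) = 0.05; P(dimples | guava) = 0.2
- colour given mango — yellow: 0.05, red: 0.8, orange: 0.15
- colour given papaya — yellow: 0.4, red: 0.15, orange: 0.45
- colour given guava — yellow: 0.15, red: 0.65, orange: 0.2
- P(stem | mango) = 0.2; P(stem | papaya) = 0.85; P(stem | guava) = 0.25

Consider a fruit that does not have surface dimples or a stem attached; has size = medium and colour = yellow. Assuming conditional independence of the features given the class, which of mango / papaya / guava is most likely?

mango: 0.5 × 0.45 × (1−0.5) × 0.05 × (1−0.2) = 0.0045
papaya: 0.05 × 0.1 × (1−0.05) × 0.4 × (1−0.85) = 0.000285
guava: 0.45 × 0.35 × (1−0.2) × 0.15 × (1−0.25) = 0.014175
Highest score → guava.

guava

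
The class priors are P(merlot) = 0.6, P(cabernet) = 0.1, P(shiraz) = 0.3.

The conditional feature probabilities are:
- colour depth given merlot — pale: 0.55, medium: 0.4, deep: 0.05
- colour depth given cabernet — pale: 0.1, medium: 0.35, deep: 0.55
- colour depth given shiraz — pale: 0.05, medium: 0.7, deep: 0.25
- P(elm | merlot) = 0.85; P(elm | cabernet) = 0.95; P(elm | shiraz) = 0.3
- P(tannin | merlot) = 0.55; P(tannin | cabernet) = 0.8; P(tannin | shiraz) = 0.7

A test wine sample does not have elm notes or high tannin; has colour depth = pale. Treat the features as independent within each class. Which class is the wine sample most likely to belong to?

merlot: 0.6 × 0.55 × (1−0.85) × (1−0.55) = 0.022275
cabernet: 0.1 × 0.1 × (1−0.95) × (1−0.8) = 0.0001
shiraz: 0.3 × 0.05 × (1−0.3) × (1−0.7) = 0.00315
Highest score → merlot.

merlot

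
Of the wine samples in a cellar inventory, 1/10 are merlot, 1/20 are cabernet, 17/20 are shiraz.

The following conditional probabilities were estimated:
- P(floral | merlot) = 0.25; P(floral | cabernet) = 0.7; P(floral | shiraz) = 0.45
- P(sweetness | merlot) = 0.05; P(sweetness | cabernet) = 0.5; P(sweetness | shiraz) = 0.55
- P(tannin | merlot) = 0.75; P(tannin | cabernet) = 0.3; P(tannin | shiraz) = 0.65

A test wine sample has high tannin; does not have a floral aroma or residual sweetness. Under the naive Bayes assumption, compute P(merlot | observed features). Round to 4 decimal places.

0.2777

merlot: 0.1 × (1−0.25) × (1−0.05) × 0.75 = 0.0534375
cabernet: 0.05 × (1−0.7) × (1−0.5) × 0.3 = 0.00225
shiraz: 0.85 × (1−0.45) × (1−0.55) × 0.65 = 0.13674375
P(merlot | x) = 0.0534375 / 0.19243125 ≈ 0.2777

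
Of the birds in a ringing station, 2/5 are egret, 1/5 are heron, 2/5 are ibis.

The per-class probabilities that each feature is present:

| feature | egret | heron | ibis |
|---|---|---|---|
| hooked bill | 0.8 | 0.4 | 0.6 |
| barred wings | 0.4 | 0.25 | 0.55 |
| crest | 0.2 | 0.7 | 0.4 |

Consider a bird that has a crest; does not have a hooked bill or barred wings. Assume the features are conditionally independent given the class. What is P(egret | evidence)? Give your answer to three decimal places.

egret: 0.4 × (1−0.8) × (1−0.4) × 0.2 = 0.0096
heron: 0.2 × (1−0.4) × (1−0.25) × 0.7 = 0.063
ibis: 0.4 × (1−0.6) × (1−0.55) × 0.4 = 0.0288
P(egret | x) = 0.0096 / 0.1014 ≈ 0.095

0.095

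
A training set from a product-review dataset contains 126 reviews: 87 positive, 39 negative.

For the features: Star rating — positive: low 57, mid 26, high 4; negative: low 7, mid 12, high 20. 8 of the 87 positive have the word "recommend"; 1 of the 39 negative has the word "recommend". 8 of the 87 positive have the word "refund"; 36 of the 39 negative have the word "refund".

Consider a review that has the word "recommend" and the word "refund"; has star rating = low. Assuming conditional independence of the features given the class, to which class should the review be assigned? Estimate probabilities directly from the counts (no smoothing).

positive

positive: (87/126) × (57/87) × (8/87) × (8/87) ≈ 0.00382513
negative: (39/126) × (7/39) × (1/39) × (36/39) ≈ 0.00131492
Highest score → positive.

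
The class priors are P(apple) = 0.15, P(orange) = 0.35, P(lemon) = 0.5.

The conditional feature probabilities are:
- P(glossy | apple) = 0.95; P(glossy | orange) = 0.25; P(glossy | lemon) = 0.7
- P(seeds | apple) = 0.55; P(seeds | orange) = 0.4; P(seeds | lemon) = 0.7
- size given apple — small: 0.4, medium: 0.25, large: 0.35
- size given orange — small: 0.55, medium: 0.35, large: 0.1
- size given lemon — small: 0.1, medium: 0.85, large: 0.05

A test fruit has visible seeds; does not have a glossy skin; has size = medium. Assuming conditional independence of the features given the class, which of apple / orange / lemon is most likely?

apple: 0.15 × (1−0.95) × 0.55 × 0.25 = 0.00103125
orange: 0.35 × (1−0.25) × 0.4 × 0.35 = 0.03675
lemon: 0.5 × (1−0.7) × 0.7 × 0.85 = 0.08925
Highest score → lemon.

lemon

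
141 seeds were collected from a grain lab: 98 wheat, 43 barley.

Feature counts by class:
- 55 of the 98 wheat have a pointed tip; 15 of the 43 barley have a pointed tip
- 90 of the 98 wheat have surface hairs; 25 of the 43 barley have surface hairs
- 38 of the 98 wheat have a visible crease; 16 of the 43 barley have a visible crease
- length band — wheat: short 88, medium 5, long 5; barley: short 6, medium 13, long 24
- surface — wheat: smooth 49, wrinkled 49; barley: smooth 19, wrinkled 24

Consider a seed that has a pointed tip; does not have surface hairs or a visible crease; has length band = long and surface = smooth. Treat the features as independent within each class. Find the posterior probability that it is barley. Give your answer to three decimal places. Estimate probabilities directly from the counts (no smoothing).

wheat: (98/141) × (55/98) × (8/98) × (60/98) × (5/98) × (49/98) ≈ 0.000497332
barley: (43/141) × (15/43) × (18/43) × (27/43) × (24/43) × (19/43) ≈ 0.00689603
P(barley | x) = 0.00689603 / 0.007393362 ≈ 0.933

0.933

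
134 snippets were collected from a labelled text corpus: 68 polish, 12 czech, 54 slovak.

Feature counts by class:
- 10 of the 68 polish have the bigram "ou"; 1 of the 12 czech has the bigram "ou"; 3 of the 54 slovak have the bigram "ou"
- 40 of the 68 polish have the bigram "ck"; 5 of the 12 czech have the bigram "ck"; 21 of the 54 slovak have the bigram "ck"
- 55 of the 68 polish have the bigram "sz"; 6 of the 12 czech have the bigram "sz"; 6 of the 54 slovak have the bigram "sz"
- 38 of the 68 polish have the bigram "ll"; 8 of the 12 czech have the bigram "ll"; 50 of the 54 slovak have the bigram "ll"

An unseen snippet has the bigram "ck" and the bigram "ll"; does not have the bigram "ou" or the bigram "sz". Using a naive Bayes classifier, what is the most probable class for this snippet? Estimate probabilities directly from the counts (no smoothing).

slovak

polish: (68/134) × (58/68) × (40/68) × (13/68) × (38/68) ≈ 0.0272009
czech: (12/134) × (11/12) × (5/12) × (6/12) × (8/12) ≈ 0.0114013
slovak: (54/134) × (51/54) × (21/54) × (48/54) × (50/54) ≈ 0.121819
Highest score → slovak.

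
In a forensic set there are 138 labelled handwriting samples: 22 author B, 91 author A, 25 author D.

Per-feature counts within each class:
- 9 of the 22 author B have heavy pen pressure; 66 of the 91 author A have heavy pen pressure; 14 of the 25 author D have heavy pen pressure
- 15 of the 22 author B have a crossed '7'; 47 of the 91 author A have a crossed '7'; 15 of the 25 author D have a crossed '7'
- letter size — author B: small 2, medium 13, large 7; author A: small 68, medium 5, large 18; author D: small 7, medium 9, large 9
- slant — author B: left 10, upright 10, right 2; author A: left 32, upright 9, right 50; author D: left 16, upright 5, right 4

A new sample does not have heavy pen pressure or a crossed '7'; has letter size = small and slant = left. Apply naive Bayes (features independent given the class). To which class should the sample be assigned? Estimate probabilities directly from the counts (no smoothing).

author A

author B: (22/138) × (13/22) × (7/22) × (2/22) × (10/22) ≈ 0.00123858
author A: (91/138) × (25/91) × (44/91) × (68/91) × (32/91) ≈ 0.023017
author D: (25/138) × (11/25) × (10/25) × (7/25) × (16/25) ≈ 0.00571362
Highest score → author A.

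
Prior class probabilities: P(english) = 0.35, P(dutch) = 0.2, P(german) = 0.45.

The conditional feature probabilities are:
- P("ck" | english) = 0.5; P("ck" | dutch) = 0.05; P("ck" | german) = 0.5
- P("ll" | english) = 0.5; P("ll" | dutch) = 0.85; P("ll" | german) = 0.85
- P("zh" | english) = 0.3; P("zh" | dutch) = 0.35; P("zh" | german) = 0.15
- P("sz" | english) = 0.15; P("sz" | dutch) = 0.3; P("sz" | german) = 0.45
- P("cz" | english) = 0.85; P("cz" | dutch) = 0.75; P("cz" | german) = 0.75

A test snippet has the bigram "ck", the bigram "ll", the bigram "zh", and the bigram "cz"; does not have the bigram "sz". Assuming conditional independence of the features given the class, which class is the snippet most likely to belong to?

english: 0.35 × 0.5 × 0.5 × 0.3 × (1−0.15) × 0.85 = 0.018965625
dutch: 0.2 × 0.05 × 0.85 × 0.35 × (1−0.3) × 0.75 = 0.001561875
german: 0.45 × 0.5 × 0.85 × 0.15 × (1−0.45) × 0.75 = 0.01183359375
Highest score → english.

english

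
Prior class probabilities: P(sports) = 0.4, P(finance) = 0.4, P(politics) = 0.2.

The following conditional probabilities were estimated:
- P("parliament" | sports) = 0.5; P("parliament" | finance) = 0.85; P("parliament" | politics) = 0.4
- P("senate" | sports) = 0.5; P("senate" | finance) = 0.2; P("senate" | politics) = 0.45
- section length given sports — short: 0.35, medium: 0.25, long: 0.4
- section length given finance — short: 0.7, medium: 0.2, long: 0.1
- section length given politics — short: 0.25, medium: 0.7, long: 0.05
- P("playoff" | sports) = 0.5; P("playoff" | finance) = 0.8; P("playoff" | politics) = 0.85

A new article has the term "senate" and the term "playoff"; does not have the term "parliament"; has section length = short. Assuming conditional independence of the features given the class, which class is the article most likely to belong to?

sports: 0.4 × (1−0.5) × 0.5 × 0.35 × 0.5 = 0.0175
finance: 0.4 × (1−0.85) × 0.2 × 0.7 × 0.8 = 0.00672
politics: 0.2 × (1−0.4) × 0.45 × 0.25 × 0.85 = 0.011475
Highest score → sports.

sports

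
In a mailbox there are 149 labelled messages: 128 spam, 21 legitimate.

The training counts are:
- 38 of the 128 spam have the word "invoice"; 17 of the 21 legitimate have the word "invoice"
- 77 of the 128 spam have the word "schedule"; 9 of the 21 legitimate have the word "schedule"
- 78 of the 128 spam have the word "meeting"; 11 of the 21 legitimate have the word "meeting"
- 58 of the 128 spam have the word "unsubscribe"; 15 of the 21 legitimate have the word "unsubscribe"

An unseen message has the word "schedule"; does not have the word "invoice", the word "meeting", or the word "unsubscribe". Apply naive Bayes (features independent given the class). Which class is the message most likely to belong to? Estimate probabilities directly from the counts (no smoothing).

spam: (128/149) × (90/128) × (77/128) × (50/128) × (70/128) ≈ 0.077622
legitimate: (21/149) × (4/21) × (9/21) × (10/21) × (6/21) ≈ 0.00156534
Highest score → spam.

spam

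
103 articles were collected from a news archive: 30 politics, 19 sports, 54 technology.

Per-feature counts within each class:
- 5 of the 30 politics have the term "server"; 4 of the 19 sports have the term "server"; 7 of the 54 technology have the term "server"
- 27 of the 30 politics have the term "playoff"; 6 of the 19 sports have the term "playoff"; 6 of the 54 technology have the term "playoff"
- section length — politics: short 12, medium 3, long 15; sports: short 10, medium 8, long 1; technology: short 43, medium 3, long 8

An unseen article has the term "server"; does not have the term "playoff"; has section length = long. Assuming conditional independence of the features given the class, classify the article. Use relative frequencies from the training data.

politics: (30/103) × (5/30) × (3/30) × (15/30) ≈ 0.00242718
sports: (19/103) × (4/19) × (13/19) × (1/19) ≈ 0.00139849
technology: (54/103) × (7/54) × (48/54) × (8/54) ≈ 0.00894962
Highest score → technology.

technology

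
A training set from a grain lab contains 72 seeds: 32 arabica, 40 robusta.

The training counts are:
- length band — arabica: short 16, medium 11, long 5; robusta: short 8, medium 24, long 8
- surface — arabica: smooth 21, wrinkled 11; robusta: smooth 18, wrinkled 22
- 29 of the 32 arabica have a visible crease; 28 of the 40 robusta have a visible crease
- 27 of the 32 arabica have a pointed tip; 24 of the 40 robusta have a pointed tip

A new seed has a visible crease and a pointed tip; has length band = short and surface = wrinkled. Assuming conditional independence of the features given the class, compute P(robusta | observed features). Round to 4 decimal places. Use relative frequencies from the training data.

arabica: (32/72) × (16/32) × (11/32) × (29/32) × (27/32) = 0.05841064453125
robusta: (40/72) × (8/40) × (22/40) × (28/40) × (24/40) ≈ 0.0256667
P(robusta | x) = 0.0256667 / 0.08407734453125 ≈ 0.3053

0.3053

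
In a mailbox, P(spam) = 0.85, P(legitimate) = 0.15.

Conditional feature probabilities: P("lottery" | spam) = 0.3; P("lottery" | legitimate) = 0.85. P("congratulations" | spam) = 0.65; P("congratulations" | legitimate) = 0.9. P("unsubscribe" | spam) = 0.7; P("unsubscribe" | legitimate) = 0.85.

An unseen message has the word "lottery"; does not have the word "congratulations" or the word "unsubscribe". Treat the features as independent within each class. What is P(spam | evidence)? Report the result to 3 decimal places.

0.933

spam: 0.85 × 0.3 × (1−0.65) × (1−0.7) = 0.026775
legitimate: 0.15 × 0.85 × (1−0.9) × (1−0.85) = 0.0019125
P(spam | x) = 0.026775 / 0.0286875 ≈ 0.933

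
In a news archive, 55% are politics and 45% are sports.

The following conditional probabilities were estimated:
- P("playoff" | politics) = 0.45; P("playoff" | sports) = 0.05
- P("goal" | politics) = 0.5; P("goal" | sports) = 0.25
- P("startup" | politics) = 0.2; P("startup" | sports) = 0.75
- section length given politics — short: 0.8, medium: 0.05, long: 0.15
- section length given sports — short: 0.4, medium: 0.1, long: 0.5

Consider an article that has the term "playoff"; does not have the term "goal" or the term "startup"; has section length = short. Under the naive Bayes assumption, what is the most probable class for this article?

politics: 0.55 × 0.45 × (1−0.5) × (1−0.2) × 0.8 = 0.0792
sports: 0.45 × 0.05 × (1−0.25) × (1−0.75) × 0.4 = 0.0016875
Highest score → politics.

politics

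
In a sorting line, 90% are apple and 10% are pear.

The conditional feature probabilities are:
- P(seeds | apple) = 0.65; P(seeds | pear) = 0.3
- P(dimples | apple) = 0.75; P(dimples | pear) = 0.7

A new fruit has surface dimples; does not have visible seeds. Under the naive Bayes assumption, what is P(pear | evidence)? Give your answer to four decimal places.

apple: 0.9 × (1−0.65) × 0.75 = 0.23625
pear: 0.1 × (1−0.3) × 0.7 = 0.049
P(pear | x) = 0.049 / 0.28525 ≈ 0.1718

0.1718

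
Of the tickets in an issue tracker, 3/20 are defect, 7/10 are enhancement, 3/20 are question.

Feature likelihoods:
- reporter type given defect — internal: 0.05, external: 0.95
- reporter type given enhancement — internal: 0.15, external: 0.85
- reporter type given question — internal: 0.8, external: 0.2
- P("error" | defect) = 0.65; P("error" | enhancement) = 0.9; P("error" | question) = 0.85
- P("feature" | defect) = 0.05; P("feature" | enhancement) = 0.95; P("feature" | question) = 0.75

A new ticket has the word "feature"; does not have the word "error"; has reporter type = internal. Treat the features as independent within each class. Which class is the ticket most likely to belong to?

question

defect: 0.15 × 0.05 × (1−0.65) × 0.05 = 0.00013125
enhancement: 0.7 × 0.15 × (1−0.9) × 0.95 = 0.009975
question: 0.15 × 0.8 × (1−0.85) × 0.75 = 0.0135
Highest score → question.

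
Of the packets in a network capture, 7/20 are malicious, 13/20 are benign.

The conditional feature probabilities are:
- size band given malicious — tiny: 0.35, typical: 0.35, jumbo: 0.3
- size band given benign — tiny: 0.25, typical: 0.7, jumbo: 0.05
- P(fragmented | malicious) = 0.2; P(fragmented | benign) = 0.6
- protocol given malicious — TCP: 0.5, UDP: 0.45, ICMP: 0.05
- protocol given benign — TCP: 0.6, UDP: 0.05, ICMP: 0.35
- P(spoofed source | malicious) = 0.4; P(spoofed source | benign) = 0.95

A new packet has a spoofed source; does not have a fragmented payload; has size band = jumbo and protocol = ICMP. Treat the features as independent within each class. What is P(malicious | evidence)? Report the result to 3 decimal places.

0.280

malicious: 0.35 × 0.3 × (1−0.2) × 0.05 × 0.4 = 0.00168
benign: 0.65 × 0.05 × (1−0.6) × 0.35 × 0.95 = 0.0043225
P(malicious | x) = 0.00168 / 0.0060025 ≈ 0.280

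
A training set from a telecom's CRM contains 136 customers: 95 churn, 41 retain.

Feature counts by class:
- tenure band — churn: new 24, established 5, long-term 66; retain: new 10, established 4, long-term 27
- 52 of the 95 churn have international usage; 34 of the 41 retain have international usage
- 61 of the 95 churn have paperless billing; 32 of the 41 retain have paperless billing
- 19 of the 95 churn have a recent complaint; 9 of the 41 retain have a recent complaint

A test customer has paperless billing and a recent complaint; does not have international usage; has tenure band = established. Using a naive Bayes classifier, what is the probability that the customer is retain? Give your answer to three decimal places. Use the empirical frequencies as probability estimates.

0.287

churn: (95/136) × (5/95) × (43/95) × (61/95) × (19/95) ≈ 0.00213704
retain: (41/136) × (4/41) × (7/41) × (32/41) × (9/41) ≈ 0.00086032
P(retain | x) = 0.00086032 / 0.00299736 ≈ 0.287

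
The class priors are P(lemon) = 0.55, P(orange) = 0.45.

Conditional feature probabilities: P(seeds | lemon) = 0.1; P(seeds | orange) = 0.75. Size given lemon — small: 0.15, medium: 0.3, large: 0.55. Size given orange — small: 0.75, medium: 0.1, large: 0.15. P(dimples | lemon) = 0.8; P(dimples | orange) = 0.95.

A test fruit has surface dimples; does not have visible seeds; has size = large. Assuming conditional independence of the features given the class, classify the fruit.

lemon

lemon: 0.55 × (1−0.1) × 0.55 × 0.8 = 0.2178
orange: 0.45 × (1−0.75) × 0.15 × 0.95 = 0.01603125
Highest score → lemon.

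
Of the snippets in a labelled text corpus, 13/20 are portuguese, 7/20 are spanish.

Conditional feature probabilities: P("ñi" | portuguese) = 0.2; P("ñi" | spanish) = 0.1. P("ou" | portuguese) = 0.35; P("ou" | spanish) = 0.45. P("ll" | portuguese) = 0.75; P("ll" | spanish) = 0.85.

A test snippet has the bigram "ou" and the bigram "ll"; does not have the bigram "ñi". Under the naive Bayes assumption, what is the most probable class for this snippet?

portuguese

portuguese: 0.65 × (1−0.2) × 0.35 × 0.75 = 0.1365
spanish: 0.35 × (1−0.1) × 0.45 × 0.85 = 0.1204875
Highest score → portuguese.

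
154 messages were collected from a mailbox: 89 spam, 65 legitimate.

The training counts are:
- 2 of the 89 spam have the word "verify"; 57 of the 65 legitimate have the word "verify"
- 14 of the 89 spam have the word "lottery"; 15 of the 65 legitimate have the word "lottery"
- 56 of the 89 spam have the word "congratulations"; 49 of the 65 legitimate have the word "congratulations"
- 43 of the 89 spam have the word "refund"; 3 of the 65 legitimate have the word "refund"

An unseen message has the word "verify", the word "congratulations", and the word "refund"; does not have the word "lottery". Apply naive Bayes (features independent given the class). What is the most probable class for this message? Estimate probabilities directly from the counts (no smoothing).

legitimate

spam: (89/154) × (2/89) × (75/89) × (56/89) × (43/89) ≈ 0.00332703
legitimate: (65/154) × (57/65) × (50/65) × (49/65) × (3/65) ≈ 0.00990607
Highest score → legitimate.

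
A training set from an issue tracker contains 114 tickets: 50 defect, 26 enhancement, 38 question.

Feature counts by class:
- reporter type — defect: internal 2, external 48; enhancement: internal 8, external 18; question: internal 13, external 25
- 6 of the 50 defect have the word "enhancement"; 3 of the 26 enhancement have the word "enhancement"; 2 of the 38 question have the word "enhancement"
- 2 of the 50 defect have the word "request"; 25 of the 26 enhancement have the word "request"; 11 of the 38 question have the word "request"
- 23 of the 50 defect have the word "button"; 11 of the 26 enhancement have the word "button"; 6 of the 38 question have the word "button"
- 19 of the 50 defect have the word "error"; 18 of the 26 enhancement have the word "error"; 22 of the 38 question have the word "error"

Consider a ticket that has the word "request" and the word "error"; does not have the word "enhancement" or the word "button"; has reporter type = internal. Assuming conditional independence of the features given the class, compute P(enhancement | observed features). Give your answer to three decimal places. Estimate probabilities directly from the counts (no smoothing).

defect: (50/114) × (2/50) × (44/50) × (2/50) × (27/50) × (19/50) = 0.00012672
enhancement: (26/114) × (8/26) × (23/26) × (25/26) × (15/26) × (18/26) ≈ 0.0238409
question: (38/114) × (13/38) × (36/38) × (11/38) × (32/38) × (22/38) ≈ 0.0152466
P(enhancement | x) = 0.0238409 / 0.03921422 ≈ 0.608

0.608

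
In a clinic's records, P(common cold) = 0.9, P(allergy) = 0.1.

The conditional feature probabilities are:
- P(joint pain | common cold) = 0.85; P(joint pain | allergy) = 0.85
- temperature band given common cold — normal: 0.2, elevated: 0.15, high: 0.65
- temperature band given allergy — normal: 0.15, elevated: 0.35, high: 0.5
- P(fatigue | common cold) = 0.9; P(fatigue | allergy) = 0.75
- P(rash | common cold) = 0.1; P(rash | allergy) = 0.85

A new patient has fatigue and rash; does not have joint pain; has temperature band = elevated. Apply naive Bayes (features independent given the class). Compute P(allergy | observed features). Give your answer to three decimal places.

common cold: 0.9 × (1−0.85) × 0.15 × 0.9 × 0.1 = 0.0018225
allergy: 0.1 × (1−0.85) × 0.35 × 0.75 × 0.85 = 0.003346875
P(allergy | x) = 0.003346875 / 0.005169375 ≈ 0.647

0.647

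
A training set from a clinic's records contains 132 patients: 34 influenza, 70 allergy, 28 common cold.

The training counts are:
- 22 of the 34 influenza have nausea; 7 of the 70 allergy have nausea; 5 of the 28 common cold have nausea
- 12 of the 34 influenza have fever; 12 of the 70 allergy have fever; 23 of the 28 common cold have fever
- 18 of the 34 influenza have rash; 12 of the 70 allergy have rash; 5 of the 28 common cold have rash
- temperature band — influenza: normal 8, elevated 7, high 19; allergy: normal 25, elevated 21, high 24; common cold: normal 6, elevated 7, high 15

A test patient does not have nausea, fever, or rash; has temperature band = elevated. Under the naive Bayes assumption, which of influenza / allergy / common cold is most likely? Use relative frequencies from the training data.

influenza: (34/132) × (12/34) × (22/34) × (16/34) × (7/34) ≈ 0.00569917
allergy: (70/132) × (63/70) × (58/70) × (58/70) × (21/70) ≈ 0.0982987
common cold: (28/132) × (23/28) × (5/28) × (23/28) × (7/28) ≈ 0.00638963
Highest score → allergy.

allergy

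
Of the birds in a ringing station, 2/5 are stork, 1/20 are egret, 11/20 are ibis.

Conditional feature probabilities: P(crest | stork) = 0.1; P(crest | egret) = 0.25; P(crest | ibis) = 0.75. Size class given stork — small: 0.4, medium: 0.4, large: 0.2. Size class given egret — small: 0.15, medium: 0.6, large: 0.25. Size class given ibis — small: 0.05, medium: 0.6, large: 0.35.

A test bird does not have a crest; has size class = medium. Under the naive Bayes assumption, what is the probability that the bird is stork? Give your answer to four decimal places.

0.5783

stork: 0.4 × (1−0.1) × 0.4 = 0.144
egret: 0.05 × (1−0.25) × 0.6 = 0.0225
ibis: 0.55 × (1−0.75) × 0.6 = 0.0825
P(stork | x) = 0.144 / 0.249 ≈ 0.5783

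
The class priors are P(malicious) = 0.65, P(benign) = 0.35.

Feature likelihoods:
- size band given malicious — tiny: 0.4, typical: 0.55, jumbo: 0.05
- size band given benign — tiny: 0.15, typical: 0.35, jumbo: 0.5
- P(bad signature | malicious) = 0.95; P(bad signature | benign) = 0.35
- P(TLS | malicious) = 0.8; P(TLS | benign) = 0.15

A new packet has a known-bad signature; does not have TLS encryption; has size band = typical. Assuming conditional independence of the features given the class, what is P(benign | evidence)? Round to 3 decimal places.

malicious: 0.65 × 0.55 × 0.95 × (1−0.8) = 0.067925
benign: 0.35 × 0.35 × 0.35 × (1−0.15) = 0.03644375
P(benign | x) = 0.03644375 / 0.10436875 ≈ 0.349

0.349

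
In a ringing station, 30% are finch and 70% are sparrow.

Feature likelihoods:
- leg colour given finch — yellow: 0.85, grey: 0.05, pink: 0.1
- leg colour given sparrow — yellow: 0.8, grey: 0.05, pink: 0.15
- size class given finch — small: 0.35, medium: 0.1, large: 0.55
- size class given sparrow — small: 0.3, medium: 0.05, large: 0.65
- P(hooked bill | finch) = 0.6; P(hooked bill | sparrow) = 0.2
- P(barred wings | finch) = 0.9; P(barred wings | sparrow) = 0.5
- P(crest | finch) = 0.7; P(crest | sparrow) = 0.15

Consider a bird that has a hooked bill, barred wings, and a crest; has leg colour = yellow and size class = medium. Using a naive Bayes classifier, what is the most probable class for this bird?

finch

finch: 0.3 × 0.85 × 0.1 × 0.6 × 0.9 × 0.7 = 0.009639
sparrow: 0.7 × 0.8 × 0.05 × 0.2 × 0.5 × 0.15 = 0.00042
Highest score → finch.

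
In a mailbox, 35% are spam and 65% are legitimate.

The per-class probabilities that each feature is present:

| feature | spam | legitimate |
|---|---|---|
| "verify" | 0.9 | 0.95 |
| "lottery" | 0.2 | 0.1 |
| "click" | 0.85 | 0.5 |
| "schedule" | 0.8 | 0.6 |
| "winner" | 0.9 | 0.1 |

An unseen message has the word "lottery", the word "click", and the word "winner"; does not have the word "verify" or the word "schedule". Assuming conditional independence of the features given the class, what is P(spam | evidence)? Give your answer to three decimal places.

0.943

spam: 0.35 × (1−0.9) × 0.2 × 0.85 × (1−0.8) × 0.9 = 0.001071
legitimate: 0.65 × (1−0.95) × 0.1 × 0.5 × (1−0.6) × 0.1 = 0.000065
P(spam | x) = 0.001071 / 0.001136 ≈ 0.943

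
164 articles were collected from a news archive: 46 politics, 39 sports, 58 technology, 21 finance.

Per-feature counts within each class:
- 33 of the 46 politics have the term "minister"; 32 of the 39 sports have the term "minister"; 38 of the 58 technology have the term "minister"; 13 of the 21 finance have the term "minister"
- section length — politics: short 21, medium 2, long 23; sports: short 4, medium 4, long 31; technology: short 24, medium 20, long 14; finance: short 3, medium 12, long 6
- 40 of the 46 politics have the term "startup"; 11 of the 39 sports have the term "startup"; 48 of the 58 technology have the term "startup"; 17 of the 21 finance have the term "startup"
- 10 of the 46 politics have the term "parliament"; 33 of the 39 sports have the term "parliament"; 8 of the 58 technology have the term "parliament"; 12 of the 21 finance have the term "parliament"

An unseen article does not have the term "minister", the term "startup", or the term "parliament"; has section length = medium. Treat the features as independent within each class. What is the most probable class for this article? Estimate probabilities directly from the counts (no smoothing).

technology

politics: (46/164) × (13/46) × (2/46) × (6/46) × (36/46) ≈ 0.000351811
sports: (39/164) × (7/39) × (4/39) × (28/39) × (6/39) ≈ 0.000483537
technology: (58/164) × (20/58) × (20/58) × (10/58) × (50/58) ≈ 0.00625032
finance: (21/164) × (8/21) × (12/21) × (4/21) × (9/21) ≈ 0.00227547
Highest score → technology.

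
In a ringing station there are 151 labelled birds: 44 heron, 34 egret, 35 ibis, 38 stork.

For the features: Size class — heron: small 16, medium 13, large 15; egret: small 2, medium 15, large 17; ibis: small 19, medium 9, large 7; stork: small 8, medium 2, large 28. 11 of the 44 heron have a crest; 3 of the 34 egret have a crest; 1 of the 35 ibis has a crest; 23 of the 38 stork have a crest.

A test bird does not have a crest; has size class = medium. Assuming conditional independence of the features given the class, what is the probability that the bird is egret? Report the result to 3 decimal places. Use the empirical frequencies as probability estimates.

heron: (44/151) × (13/44) × (33/44) ≈ 0.0645695
egret: (34/151) × (15/34) × (31/34) ≈ 0.0905727
ibis: (35/151) × (9/35) × (34/35) ≈ 0.0578997
stork: (38/151) × (2/38) × (15/38) ≈ 0.0052283
P(egret | x) = 0.0905727 / 0.2182702 ≈ 0.415

0.415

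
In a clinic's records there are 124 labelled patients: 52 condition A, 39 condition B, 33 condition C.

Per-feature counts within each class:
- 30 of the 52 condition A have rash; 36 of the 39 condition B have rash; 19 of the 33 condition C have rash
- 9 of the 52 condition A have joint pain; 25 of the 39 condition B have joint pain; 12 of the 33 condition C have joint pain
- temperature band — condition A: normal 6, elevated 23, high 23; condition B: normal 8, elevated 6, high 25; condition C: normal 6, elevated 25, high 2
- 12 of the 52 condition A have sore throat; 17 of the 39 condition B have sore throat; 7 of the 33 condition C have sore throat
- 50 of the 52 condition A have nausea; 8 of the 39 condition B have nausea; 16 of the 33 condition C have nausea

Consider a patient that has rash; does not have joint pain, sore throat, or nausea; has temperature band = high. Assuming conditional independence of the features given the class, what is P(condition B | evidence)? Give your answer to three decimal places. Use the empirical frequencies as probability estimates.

condition A: (52/124) × (30/52) × (43/52) × (23/52) × (40/52) × (2/52) ≈ 0.00261802
condition B: (39/124) × (36/39) × (14/39) × (25/39) × (22/39) × (31/39) ≈ 0.0299554
condition C: (33/124) × (19/33) × (21/33) × (2/33) × (26/33) × (17/33) ≈ 0.00239854
P(condition B | x) = 0.0299554 / 0.03497196 ≈ 0.857

0.857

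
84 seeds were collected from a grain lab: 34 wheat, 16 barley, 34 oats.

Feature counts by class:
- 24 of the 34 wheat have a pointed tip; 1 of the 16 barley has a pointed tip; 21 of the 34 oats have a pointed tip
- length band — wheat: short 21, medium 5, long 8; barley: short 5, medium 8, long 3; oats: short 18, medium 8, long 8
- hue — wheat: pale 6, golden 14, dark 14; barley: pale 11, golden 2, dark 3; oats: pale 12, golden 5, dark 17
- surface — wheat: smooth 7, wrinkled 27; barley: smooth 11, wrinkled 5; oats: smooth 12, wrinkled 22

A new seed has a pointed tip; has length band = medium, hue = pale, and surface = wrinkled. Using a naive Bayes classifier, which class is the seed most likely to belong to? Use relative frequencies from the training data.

wheat: (34/84) × (24/34) × (5/34) × (6/34) × (27/34) ≈ 0.00588817
barley: (16/84) × (1/16) × (8/16) × (11/16) × (5/16) ≈ 0.00127883
oats: (34/84) × (21/34) × (8/34) × (12/34) × (22/34) ≈ 0.0134337
Highest score → oats.

oats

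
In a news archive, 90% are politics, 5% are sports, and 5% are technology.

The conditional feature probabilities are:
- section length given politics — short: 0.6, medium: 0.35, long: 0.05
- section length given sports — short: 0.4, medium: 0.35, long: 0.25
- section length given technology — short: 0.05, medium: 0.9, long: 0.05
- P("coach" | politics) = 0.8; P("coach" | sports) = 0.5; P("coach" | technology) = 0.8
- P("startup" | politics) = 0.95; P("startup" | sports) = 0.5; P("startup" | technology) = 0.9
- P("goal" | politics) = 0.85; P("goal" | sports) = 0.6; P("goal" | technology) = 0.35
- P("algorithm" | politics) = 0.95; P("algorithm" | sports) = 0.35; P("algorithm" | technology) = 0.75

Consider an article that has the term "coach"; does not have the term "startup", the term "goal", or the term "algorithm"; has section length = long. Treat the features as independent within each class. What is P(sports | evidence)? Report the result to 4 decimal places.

politics: 0.9 × 0.05 × 0.8 × (1−0.95) × (1−0.85) × (1−0.95) = 0.0000135
sports: 0.05 × 0.25 × 0.5 × (1−0.5) × (1−0.6) × (1−0.35) = 0.0008125
technology: 0.05 × 0.05 × 0.8 × (1−0.9) × (1−0.35) × (1−0.75) = 0.0000325
P(sports | x) = 0.0008125 / 0.0008585 ≈ 0.9464

0.9464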